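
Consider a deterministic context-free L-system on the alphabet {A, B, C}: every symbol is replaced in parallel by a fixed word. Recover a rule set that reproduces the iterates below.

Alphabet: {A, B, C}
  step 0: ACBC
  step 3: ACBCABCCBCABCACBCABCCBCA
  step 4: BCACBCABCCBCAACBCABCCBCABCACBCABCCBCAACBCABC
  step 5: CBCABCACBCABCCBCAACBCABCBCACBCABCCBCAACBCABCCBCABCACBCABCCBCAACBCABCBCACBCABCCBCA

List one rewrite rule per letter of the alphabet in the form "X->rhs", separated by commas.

A->BC, B->CBC, C->A

  step 4 ⇒ step 5: BCACBCABCCBCAACBCABCCBCABCACBCABCCBCAACBCABC ⇒ CBC·A·BC·A·CBC·A·BC·CBC·A·A·CBC·A·BC·BC·A·CBC·A·BC·CBC·A·A·CBC·A·BC·CBC·A·BC·A·CBC·A·BC·CBC·A·A·CBC·A·BC·BC·A·CBC·A·BC·CBC·A
    A ↦ BC
    B ↦ CBC
    C ↦ A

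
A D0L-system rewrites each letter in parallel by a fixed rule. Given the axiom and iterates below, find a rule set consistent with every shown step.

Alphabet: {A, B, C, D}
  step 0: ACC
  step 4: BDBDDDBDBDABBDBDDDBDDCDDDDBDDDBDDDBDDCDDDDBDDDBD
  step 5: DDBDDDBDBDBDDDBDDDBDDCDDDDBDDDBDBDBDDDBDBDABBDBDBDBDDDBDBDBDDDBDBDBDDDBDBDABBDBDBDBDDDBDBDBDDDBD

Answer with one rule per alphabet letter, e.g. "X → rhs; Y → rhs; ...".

A->DC, B->DD, C->AB, D->BD

  step 4 ⇒ step 5: BDBDDDBDBDABBDBDDDBDDCDDDDBDDDBDDDBDDCDDDDBDDDBD ⇒ DD·BD·DD·BD·BD·BD·DD·BD·DD·BD·DC·DD·DD·BD·DD·BD·BD·BD·DD·BD·BD·AB·BD·BD·BD·BD·DD·BD·BD·BD·DD·BD·BD·BD·DD·BD·BD·AB·BD·BD·BD·BD·DD·BD·BD·BD·DD·BD
    A ↦ DC
    B ↦ DD
    C ↦ AB
    D ↦ BD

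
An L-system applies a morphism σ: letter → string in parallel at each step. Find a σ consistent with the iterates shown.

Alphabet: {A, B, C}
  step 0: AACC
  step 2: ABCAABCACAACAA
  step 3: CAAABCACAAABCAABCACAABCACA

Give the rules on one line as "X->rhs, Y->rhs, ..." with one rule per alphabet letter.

A->CA, B->A, C->AB

  step 2 ⇒ step 3: ABCAABCACAACAA ⇒ CA·A·AB·CA·CA·A·AB·CA·AB·CA·CA·AB·CA·CA
    A ↦ CA
    B ↦ A
    C ↦ AB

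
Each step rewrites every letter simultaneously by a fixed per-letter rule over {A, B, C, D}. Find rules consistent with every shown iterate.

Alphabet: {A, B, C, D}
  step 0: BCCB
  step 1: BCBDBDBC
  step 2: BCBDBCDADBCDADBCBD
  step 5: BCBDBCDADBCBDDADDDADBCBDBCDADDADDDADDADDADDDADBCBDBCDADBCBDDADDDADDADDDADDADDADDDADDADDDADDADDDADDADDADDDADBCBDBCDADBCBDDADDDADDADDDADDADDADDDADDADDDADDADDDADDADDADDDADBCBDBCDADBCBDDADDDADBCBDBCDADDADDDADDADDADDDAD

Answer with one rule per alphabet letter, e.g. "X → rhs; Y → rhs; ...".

A->D, B->BC, C->BD, D->DAD

  step 1 ⇒ step 2: BCBDBDBC ⇒ BC·BD·BC·DAD·BC·DAD·BC·BD
    B ↦ BC
    C ↦ BD
    D ↦ DAD
    A ↦ D  (constrained at step 2)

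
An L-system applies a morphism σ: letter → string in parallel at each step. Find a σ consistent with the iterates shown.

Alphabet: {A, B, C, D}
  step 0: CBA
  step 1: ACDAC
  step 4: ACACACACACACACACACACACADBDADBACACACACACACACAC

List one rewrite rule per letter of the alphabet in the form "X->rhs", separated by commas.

  step 0 ⇒ step 1: CBA ⇒ AC·D·AC
    A ↦ AC
    B ↦ D
    C ↦ AC
    D ↦ ADB  (constrained at step 1)

A->AC, B->D, C->AC, D->ADB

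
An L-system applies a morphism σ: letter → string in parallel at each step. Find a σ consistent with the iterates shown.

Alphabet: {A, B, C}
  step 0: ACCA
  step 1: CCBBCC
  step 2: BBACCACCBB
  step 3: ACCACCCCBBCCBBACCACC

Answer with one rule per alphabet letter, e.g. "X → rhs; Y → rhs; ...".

  step 2 ⇒ step 3: BBACCACCBB ⇒ ACC·ACC·CC·B·B·CC·B·B·ACC·ACC
    A ↦ CC
    B ↦ ACC
    C ↦ B

A->CC, B->ACC, C->B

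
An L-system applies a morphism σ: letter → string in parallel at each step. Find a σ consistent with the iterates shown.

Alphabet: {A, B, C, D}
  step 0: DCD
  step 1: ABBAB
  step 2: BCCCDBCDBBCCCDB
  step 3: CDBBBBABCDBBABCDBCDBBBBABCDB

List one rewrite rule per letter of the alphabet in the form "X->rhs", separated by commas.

  step 2 ⇒ step 3: BCCCDBCDBBCCCDB ⇒ CDB·B·B·B·AB·CDB·B·AB·CDB·CDB·B·B·B·AB·CDB
    B ↦ CDB
    C ↦ B
    D ↦ AB
  step 1 ⇒ step 2: ABBAB ⇒ BCC·CDB·CDB·BCC·CDB
    A ↦ BCC

A->BCC, B->CDB, C->B, D->AB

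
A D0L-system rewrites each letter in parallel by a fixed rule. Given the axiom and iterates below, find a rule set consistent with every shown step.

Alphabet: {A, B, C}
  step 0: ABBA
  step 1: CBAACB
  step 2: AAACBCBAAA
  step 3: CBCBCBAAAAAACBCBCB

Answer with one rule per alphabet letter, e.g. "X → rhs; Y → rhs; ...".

  step 2 ⇒ step 3: AAACBCBAAA ⇒ CB·CB·CB·AA·A·AA·A·CB·CB·CB
    A ↦ CB
    B ↦ A
    C ↦ AA

A->CB, B->A, C->AA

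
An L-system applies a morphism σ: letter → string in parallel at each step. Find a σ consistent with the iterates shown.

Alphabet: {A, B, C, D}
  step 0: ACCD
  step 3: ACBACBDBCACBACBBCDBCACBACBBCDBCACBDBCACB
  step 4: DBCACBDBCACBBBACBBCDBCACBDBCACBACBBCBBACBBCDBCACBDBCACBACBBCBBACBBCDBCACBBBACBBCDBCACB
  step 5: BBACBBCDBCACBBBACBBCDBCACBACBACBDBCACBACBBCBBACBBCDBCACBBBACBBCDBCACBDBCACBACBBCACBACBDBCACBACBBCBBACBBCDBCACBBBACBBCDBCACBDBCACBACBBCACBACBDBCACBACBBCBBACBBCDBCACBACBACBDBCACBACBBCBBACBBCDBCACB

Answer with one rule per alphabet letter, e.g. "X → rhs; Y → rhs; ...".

  step 4 ⇒ step 5: DBCACBDBCACBBBACBBCDBCACBDBCACBACBBCBBACBBCDBCACBDBCACBACBBCBBACBBCDBCACBBBACBBCDBCACB ⇒ BB·ACB·BC·D·BC·ACB·BB·ACB·BC·D·BC·ACB·ACB·ACB·D·BC·ACB·ACB·BC·BB·ACB·BC·D·BC·ACB·BB·ACB·BC·D·BC·ACB·D·BC·ACB·ACB·BC·ACB·ACB·D·BC·ACB·ACB·BC·BB·ACB·BC·D·BC·ACB·BB·ACB·BC·D·BC·ACB·D·BC·ACB·ACB·BC·ACB·ACB·D·BC·ACB·ACB·BC·BB·ACB·BC·D·BC·ACB·ACB·ACB·D·BC·ACB·ACB·BC·BB·ACB·BC·D·BC·ACB
    A ↦ D
    B ↦ ACB
    C ↦ BC
    D ↦ BB

A->D, B->ACB, C->BC, D->BB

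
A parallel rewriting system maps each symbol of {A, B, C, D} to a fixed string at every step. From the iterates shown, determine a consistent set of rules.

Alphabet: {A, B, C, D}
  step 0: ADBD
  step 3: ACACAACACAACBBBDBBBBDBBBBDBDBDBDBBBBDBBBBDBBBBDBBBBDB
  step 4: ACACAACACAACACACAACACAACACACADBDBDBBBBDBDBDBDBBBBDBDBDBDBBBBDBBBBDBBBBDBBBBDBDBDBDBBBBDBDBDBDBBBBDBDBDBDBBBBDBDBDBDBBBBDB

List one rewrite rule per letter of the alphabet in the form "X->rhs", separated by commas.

A->AC, B->DB, C->ACA, D->BBB

  step 3 ⇒ step 4: ACACAACACAACBBBDBBBBDBBBBDBDBDBDBBBBDBBBBDBBBBDBBBBDB ⇒ AC·ACA·AC·ACA·AC·AC·ACA·AC·ACA·AC·AC·ACA·DB·DB·DB·BBB·DB·DB·DB·DB·BBB·DB·DB·DB·DB·BBB·DB·BBB·DB·BBB·DB·BBB·DB·DB·DB·DB·BBB·DB·DB·DB·DB·BBB·DB·DB·DB·DB·BBB·DB·DB·DB·DB·BBB·DB
    A ↦ AC
    B ↦ DB
    C ↦ ACA
    D ↦ BBB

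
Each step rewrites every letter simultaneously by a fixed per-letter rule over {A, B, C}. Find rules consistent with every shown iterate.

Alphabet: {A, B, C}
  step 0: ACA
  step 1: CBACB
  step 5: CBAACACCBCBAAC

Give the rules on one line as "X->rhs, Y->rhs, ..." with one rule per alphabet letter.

  step 0 ⇒ step 1: ACA ⇒ CB·A·CB
    A ↦ CB
    C ↦ A
    B ↦ C  (constrained at step 1)

A->CB, B->C, C->A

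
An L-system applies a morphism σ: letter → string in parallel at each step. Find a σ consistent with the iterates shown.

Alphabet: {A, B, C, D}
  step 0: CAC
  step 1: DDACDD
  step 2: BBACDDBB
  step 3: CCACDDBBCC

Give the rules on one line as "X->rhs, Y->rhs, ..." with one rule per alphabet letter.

A->AC, B->C, C->DD, D->B

  step 2 ⇒ step 3: BBACDDBB ⇒ C·C·AC·DD·B·B·C·C
    A ↦ AC
    B ↦ C
    C ↦ DD
    D ↦ B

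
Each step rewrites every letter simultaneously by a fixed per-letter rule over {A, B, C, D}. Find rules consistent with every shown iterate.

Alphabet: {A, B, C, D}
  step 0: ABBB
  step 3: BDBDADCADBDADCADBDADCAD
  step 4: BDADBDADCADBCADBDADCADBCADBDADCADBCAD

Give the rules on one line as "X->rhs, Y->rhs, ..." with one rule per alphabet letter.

  step 3 ⇒ step 4: BDBDADCADBDADCADBDADCAD ⇒ BD·AD·BD·AD·C·AD·B·C·AD·BD·AD·C·AD·B·C·AD·BD·AD·C·AD·B·C·AD
    A ↦ C
    B ↦ BD
    C ↦ B
    D ↦ AD

A->C, B->BD, C->B, D->AD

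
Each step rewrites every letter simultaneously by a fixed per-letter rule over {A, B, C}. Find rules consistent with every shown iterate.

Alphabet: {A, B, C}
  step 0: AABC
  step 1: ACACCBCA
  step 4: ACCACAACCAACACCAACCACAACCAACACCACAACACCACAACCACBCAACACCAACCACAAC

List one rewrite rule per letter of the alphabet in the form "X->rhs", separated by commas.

  step 0 ⇒ step 1: AABC ⇒ AC·AC·CB·CA
    A ↦ AC
    B ↦ CB
    C ↦ CA

A->AC, B->CB, C->CA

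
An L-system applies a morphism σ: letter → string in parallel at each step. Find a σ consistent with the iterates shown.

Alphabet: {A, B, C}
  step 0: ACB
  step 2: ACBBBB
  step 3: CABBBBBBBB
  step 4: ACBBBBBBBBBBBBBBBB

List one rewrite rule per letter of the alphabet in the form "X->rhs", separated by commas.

  step 3 ⇒ step 4: CABBBBBBBB ⇒ A·C·BB·BB·BB·BB·BB·BB·BB·BB
    A ↦ C
    B ↦ BB
    C ↦ A

A->C, B->BB, C->A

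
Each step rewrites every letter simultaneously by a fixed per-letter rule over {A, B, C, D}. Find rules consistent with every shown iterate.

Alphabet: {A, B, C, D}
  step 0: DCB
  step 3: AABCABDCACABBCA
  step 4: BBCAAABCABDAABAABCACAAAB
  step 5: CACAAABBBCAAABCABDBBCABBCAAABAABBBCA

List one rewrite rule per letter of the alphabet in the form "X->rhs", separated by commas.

  step 4 ⇒ step 5: BBCAAABCABDAABAABCACAAAB ⇒ CA·CA·AA·B·B·B·CA·AA·B·CA·BD·B·B·CA·B·B·CA·AA·B·AA·B·B·B·CA
    A ↦ B
    B ↦ CA
    C ↦ AA
    D ↦ BD

A->B, B->CA, C->AA, D->BD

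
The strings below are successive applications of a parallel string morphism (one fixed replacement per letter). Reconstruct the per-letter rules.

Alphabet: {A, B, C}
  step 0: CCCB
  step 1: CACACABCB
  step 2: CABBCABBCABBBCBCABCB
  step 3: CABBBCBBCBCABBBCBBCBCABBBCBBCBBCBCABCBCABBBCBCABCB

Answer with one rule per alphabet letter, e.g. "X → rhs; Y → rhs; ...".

A->BB, B->BCB, C->CA

  step 2 ⇒ step 3: CABBCABBCABBBCBCABCB ⇒ CA·BB·BCB·BCB·CA·BB·BCB·BCB·CA·BB·BCB·BCB·BCB·CA·BCB·CA·BB·BCB·CA·BCB
    A ↦ BB
    B ↦ BCB
    C ↦ CA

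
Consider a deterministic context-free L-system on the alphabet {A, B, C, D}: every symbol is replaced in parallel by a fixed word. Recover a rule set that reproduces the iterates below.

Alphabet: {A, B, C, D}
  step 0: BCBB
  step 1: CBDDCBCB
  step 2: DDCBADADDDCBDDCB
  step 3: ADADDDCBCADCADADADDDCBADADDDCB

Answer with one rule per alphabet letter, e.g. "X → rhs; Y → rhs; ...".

  step 2 ⇒ step 3: DDCBADADDDCBDDCB ⇒ AD·AD·DD·CB·C·AD·C·AD·AD·AD·DD·CB·AD·AD·DD·CB
    A ↦ C
    B ↦ CB
    C ↦ DD
    D ↦ AD

A->C, B->CB, C->DD, D->AD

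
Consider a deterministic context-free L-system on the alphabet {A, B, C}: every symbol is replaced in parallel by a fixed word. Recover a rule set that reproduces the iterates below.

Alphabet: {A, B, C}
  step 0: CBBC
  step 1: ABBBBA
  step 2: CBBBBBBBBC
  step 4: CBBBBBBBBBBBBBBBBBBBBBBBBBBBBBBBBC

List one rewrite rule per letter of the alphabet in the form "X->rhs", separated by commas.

A->C, B->BB, C->A

  step 1 ⇒ step 2: ABBBBA ⇒ C·BB·BB·BB·BB·C
    A ↦ C
    B ↦ BB
  step 0 ⇒ step 1: CBBC ⇒ A·BB·BB·A
    C ↦ A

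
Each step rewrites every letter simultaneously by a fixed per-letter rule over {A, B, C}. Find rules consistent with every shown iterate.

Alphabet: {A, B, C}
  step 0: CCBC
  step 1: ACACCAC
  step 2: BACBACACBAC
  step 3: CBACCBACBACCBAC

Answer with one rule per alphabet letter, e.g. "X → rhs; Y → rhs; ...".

A->B, B->C, C->AC

  step 2 ⇒ step 3: BACBACACBAC ⇒ C·B·AC·C·B·AC·B·AC·C·B·AC
    A ↦ B
    B ↦ C
    C ↦ AC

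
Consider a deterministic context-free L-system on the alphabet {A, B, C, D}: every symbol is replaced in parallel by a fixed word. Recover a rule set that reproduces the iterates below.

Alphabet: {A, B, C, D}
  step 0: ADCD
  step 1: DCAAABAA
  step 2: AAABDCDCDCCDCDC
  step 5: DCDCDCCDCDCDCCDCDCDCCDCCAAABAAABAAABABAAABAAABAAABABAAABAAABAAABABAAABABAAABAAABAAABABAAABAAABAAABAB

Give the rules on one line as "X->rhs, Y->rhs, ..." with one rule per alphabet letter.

A->DC, B->C, C->AB, D->AA

  step 1 ⇒ step 2: DCAAABAA ⇒ AA·AB·DC·DC·DC·C·DC·DC
    A ↦ DC
    B ↦ C
    C ↦ AB
    D ↦ AA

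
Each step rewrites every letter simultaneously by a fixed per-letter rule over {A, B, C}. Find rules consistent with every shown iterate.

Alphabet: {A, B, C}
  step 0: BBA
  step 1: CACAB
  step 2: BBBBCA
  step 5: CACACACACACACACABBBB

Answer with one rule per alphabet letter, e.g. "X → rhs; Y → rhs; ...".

A->B, B->CA, C->B

  step 1 ⇒ step 2: CACAB ⇒ B·B·B·B·CA
    A ↦ B
    B ↦ CA
    C ↦ B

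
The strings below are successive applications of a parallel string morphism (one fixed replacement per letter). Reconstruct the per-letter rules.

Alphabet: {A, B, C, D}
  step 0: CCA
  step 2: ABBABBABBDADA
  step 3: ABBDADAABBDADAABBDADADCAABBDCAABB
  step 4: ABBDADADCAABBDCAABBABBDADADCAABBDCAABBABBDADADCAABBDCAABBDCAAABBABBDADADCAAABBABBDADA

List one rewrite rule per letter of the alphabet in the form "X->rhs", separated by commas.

A->ABB, B->DA, C->A, D->DCA

  step 3 ⇒ step 4: ABBDADAABBDADAABBDADADCAABBDCAABB ⇒ ABB·DA·DA·DCA·ABB·DCA·ABB·ABB·DA·DA·DCA·ABB·DCA·ABB·ABB·DA·DA·DCA·ABB·DCA·ABB·DCA·A·ABB·ABB·DA·DA·DCA·A·ABB·ABB·DA·DA
    A ↦ ABB
    B ↦ DA
    C ↦ A
    D ↦ DCA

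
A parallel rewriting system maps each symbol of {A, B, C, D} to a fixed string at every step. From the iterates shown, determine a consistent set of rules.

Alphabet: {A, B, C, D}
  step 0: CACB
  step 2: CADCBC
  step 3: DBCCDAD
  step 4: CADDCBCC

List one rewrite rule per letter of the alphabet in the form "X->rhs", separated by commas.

A->BC, B->A, C->D, D->C

  step 3 ⇒ step 4: DBCCDAD ⇒ C·A·D·D·C·BC·C
    A ↦ BC
    B ↦ A
    C ↦ D
    D ↦ C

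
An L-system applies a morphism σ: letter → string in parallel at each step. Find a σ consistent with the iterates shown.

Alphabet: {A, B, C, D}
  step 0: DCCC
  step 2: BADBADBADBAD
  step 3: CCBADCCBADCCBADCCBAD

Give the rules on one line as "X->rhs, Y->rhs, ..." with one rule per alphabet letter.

A->B, B->CC, C->AD, D->AD

  step 2 ⇒ step 3: BADBADBADBAD ⇒ CC·B·AD·CC·B·AD·CC·B·AD·CC·B·AD
    A ↦ B
    B ↦ CC
    D ↦ AD
    C ↦ AD  (constrained at step 0)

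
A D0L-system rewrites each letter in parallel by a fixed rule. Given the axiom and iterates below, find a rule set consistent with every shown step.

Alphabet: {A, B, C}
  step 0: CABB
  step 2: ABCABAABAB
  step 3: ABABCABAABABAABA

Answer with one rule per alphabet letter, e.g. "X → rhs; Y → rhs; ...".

  step 2 ⇒ step 3: ABCABAABAB ⇒ AB·A·BC·AB·A·AB·AB·A·AB·A
    A ↦ AB
    B ↦ A
    C ↦ BC

A->AB, B->A, C->BC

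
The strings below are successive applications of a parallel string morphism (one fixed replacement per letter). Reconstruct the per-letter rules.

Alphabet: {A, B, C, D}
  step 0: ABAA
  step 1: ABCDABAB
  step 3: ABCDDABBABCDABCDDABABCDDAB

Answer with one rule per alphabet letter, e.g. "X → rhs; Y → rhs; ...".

  step 0 ⇒ step 1: ABAA ⇒ AB·CD·AB·AB
    A ↦ AB
    B ↦ CD
    C ↦ DA  (constrained at step 1)
    D ↦ B  (constrained at step 1)

A->AB, B->CD, C->DA, D->B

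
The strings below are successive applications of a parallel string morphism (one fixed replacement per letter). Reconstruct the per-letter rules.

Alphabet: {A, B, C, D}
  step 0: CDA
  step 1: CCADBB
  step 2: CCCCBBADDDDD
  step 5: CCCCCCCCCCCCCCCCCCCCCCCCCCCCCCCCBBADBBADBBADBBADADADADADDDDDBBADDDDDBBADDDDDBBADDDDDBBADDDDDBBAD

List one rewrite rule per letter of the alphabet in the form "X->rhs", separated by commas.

  step 1 ⇒ step 2: CCADBB ⇒ CC·CC·BB·AD·DD·DD
    A ↦ BB
    B ↦ DD
    C ↦ CC
    D ↦ AD

A->BB, B->DD, C->CC, D->AD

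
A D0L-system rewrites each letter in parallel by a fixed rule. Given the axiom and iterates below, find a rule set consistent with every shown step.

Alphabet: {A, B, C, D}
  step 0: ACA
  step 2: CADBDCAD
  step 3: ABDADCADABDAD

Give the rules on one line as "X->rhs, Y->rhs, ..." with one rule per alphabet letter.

  step 2 ⇒ step 3: CADBDCAD ⇒ A·BD·AD·C·AD·A·BD·AD
    A ↦ BD
    B ↦ C
    C ↦ A
    D ↦ AD

A->BD, B->C, C->A, D->AD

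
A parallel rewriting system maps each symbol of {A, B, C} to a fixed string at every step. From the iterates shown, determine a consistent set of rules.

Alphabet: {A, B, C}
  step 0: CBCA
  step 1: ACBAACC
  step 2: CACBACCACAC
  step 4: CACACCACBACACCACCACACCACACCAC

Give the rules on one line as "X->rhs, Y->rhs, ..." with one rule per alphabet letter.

  step 1 ⇒ step 2: ACBAACC ⇒ C·AC·BA·C·C·AC·AC
    A ↦ C
    B ↦ BA
    C ↦ AC

A->C, B->BA, C->AC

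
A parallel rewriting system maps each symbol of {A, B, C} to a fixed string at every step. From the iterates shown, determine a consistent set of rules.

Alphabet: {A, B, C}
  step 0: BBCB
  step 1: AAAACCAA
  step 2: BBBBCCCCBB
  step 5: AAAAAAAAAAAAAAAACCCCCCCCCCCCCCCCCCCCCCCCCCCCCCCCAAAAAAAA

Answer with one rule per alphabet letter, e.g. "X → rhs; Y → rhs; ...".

  step 1 ⇒ step 2: AAAACCAA ⇒ B·B·B·B·CC·CC·B·B
    A ↦ B
    C ↦ CC
  step 0 ⇒ step 1: BBCB ⇒ AA·AA·CC·AA
    B ↦ AA

A->B, B->AA, C->CC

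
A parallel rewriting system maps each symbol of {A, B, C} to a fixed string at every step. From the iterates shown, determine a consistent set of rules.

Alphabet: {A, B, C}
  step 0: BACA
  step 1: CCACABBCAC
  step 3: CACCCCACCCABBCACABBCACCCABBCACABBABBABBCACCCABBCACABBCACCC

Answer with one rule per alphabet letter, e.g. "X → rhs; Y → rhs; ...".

  step 0 ⇒ step 1: BACA ⇒ C·CAC·ABB·CAC
    A ↦ CAC
    B ↦ C
    C ↦ ABB

A->CAC, B->C, C->ABB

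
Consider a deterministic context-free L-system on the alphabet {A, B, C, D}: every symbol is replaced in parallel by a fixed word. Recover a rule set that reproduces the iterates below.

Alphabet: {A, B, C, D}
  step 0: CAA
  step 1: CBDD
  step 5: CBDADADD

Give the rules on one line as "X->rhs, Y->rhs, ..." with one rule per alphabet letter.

  step 0 ⇒ step 1: CAA ⇒ CB·D·D
    A ↦ D
    C ↦ CB
    B ↦ D  (constrained at step 1)
    D ↦ A  (constrained at step 1)

A->D, B->D, C->CB, D->A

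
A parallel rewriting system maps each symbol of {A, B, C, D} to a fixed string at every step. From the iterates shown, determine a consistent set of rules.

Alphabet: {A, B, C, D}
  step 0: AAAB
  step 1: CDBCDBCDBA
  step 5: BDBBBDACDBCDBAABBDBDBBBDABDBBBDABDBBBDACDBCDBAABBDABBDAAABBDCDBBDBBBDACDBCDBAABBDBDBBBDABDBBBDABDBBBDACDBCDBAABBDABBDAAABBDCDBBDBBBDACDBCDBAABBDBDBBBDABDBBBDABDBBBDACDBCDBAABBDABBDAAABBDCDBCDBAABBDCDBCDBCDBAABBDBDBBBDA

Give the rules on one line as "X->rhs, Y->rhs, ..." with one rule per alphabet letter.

  step 0 ⇒ step 1: AAAB ⇒ CDB·CDB·CDB·A
    A ↦ CDB
    B ↦ A
    C ↦ BDB  (constrained at step 1)
    D ↦ BBD  (constrained at step 1)

A->CDB, B->A, C->BDB, D->BBD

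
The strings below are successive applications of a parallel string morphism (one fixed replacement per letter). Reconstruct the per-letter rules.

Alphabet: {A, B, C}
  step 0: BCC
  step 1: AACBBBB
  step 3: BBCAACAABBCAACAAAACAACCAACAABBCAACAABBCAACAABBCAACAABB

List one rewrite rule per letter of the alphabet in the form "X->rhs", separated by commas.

  step 0 ⇒ step 1: BCC ⇒ AAC·BB·BB
    B ↦ AAC
    C ↦ BB
    A ↦ CAA  (constrained at step 1)

A->CAA, B->AAC, C->BB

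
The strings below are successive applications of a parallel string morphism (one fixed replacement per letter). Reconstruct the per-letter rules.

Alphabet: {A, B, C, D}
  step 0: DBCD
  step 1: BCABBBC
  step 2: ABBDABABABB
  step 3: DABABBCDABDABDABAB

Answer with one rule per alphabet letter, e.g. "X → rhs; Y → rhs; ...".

  step 2 ⇒ step 3: ABBDABABABB ⇒ D·AB·AB·BC·D·AB·D·AB·D·AB·AB
    A ↦ D
    B ↦ AB
    D ↦ BC
  step 0 ⇒ step 1: DBCD ⇒ BC·AB·B·BC
    C ↦ B

A->D, B->AB, C->B, D->BC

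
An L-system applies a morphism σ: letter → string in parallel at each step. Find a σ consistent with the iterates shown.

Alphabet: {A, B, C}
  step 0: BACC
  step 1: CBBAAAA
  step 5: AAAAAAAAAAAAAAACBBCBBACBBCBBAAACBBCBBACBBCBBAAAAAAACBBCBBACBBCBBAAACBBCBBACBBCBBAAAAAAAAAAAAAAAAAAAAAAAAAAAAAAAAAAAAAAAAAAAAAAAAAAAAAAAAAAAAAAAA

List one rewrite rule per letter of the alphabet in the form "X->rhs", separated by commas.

  step 0 ⇒ step 1: BACC ⇒ CBB·AA·A·A
    A ↦ AA
    B ↦ CBB
    C ↦ A

A->AA, B->CBB, C->A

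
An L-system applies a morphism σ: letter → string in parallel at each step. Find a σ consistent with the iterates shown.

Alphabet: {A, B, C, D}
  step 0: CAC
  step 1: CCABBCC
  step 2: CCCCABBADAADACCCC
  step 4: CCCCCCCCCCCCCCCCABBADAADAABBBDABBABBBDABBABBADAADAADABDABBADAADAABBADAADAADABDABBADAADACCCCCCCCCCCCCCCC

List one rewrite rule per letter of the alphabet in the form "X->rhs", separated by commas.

A->ABB, B->ADA, C->CC, D->BD

  step 1 ⇒ step 2: CCABBCC ⇒ CC·CC·ABB·ADA·ADA·CC·CC
    A ↦ ABB
    B ↦ ADA
    C ↦ CC
    D ↦ BD  (constrained at step 2)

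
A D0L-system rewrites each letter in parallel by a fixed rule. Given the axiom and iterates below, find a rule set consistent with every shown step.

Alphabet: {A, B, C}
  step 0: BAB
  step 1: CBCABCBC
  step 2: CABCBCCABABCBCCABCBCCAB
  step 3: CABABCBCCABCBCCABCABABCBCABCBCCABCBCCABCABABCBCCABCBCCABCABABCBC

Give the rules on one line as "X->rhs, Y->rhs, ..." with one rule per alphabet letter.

A->AB, B->CBC, C->CAB

  step 2 ⇒ step 3: CABCBCCABABCBCCABCBCCAB ⇒ CAB·AB·CBC·CAB·CBC·CAB·CAB·AB·CBC·AB·CBC·CAB·CBC·CAB·CAB·AB·CBC·CAB·CBC·CAB·CAB·AB·CBC
    A ↦ AB
    B ↦ CBC
    C ↦ CAB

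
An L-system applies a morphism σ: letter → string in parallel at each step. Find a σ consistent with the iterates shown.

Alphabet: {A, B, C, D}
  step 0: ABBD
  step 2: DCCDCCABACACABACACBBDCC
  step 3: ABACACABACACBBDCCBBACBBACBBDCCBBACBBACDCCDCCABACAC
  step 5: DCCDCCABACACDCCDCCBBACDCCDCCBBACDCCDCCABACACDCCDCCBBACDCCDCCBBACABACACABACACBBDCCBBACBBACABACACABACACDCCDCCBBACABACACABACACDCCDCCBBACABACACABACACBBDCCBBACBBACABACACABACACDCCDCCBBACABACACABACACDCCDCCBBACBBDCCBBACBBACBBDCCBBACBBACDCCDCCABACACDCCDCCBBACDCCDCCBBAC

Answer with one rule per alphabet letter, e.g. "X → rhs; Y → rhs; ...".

A->BB, B->DCC, C->AC, D->AB

  step 2 ⇒ step 3: DCCDCCABACACABACACBBDCC ⇒ AB·AC·AC·AB·AC·AC·BB·DCC·BB·AC·BB·AC·BB·DCC·BB·AC·BB·AC·DCC·DCC·AB·AC·AC
    A ↦ BB
    B ↦ DCC
    C ↦ AC
    D ↦ AB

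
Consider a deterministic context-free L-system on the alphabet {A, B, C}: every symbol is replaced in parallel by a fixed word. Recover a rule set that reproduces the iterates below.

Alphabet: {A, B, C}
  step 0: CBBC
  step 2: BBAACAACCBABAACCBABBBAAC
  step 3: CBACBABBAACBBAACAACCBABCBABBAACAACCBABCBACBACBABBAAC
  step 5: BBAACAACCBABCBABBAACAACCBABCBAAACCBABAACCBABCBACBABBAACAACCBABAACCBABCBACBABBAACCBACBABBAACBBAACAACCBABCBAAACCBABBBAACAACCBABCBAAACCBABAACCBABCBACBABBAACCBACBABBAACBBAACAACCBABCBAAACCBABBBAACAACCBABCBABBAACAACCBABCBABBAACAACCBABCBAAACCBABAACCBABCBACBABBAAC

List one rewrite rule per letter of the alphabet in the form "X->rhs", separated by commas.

  step 2 ⇒ step 3: BBAACAACCBABAACCBABBBAAC ⇒ CBA·CBA·B·B·AAC·B·B·AAC·AAC·CBA·B·CBA·B·B·AAC·AAC·CBA·B·CBA·CBA·CBA·B·B·AAC
    A ↦ B
    B ↦ CBA
    C ↦ AAC

A->B, B->CBA, C->AAC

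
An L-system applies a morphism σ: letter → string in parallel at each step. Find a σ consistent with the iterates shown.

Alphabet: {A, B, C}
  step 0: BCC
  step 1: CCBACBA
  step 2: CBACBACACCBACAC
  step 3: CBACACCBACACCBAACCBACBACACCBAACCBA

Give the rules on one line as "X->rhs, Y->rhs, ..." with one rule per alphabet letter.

  step 2 ⇒ step 3: CBACBACACCBACAC ⇒ CBA·C·AC·CBA·C·AC·CBA·AC·CBA·CBA·C·AC·CBA·AC·CBA
    A ↦ AC
    B ↦ C
    C ↦ CBA

A->AC, B->C, C->CBA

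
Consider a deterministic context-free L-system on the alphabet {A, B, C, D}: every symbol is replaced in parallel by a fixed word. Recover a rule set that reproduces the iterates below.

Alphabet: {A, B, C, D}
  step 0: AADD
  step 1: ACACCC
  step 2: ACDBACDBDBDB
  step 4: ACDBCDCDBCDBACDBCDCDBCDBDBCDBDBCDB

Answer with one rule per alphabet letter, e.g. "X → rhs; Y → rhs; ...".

A->AC, B->DC, C->DB, D->C

  step 1 ⇒ step 2: ACACCC ⇒ AC·DB·AC·DB·DB·DB
    A ↦ AC
    C ↦ DB
    B ↦ DC  (constrained at step 2)
  step 0 ⇒ step 1: AADD ⇒ AC·AC·C·C
    D ↦ C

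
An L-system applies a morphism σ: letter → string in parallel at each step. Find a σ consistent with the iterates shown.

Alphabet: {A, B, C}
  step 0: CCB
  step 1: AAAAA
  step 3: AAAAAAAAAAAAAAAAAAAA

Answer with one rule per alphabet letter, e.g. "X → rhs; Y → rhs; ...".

A->BCB, B->A, C->AA

  step 0 ⇒ step 1: CCB ⇒ AA·AA·A
    B ↦ A
    C ↦ AA
    A ↦ BCB  (constrained at step 1)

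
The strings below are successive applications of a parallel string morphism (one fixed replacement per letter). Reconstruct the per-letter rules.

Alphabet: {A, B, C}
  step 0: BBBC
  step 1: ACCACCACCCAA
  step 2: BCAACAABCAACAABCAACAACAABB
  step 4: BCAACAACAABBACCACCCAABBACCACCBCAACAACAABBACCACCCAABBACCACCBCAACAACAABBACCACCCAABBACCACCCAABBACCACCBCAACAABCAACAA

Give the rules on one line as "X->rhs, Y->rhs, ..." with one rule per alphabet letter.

A->B, B->ACC, C->CAA

  step 1 ⇒ step 2: ACCACCACCCAA ⇒ B·CAA·CAA·B·CAA·CAA·B·CAA·CAA·CAA·B·B
    A ↦ B
    C ↦ CAA
  step 0 ⇒ step 1: BBBC ⇒ ACC·ACC·ACC·CAA
    B ↦ ACC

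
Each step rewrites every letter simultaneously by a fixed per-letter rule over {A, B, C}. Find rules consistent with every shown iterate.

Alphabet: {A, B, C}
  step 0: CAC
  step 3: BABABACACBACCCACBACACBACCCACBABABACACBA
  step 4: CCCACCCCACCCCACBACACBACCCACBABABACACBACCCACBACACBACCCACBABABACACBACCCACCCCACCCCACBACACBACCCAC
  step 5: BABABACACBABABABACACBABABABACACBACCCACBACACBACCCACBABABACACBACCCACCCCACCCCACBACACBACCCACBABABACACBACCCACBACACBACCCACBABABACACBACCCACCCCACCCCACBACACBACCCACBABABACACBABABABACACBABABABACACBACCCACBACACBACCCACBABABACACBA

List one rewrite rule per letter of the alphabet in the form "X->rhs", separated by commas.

  step 4 ⇒ step 5: CCCACCCCACCCCACBACACBACCCACBABABACACBACCCACBACACBACCCACBABABACACBACCCACCCCACCCCACBACACBACCCAC ⇒ BA·BA·BA·CAC·BA·BA·BA·BA·CAC·BA·BA·BA·BA·CAC·BA·CC·CAC·BA·CAC·BA·CC·CAC·BA·BA·BA·CAC·BA·CC·CAC·CC·CAC·CC·CAC·BA·CAC·BA·CC·CAC·BA·BA·BA·CAC·BA·CC·CAC·BA·CAC·BA·CC·CAC·BA·BA·BA·CAC·BA·CC·CAC·CC·CAC·CC·CAC·BA·CAC·BA·CC·CAC·BA·BA·BA·CAC·BA·BA·BA·BA·CAC·BA·BA·BA·BA·CAC·BA·CC·CAC·BA·CAC·BA·CC·CAC·BA·BA·BA·CAC·BA
    A ↦ CAC
    B ↦ CC
    C ↦ BA

A->CAC, B->CC, C->BA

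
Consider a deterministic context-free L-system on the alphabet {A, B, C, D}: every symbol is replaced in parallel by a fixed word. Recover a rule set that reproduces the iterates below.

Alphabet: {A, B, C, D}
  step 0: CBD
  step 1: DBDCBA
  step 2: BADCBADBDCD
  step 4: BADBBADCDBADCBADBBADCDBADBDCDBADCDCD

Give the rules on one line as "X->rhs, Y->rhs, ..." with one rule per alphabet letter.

A->D, B->DC, C->DB, D->BA

  step 1 ⇒ step 2: DBDCBA ⇒ BA·DC·BA·DB·DC·D
    A ↦ D
    B ↦ DC
    C ↦ DB
    D ↦ BA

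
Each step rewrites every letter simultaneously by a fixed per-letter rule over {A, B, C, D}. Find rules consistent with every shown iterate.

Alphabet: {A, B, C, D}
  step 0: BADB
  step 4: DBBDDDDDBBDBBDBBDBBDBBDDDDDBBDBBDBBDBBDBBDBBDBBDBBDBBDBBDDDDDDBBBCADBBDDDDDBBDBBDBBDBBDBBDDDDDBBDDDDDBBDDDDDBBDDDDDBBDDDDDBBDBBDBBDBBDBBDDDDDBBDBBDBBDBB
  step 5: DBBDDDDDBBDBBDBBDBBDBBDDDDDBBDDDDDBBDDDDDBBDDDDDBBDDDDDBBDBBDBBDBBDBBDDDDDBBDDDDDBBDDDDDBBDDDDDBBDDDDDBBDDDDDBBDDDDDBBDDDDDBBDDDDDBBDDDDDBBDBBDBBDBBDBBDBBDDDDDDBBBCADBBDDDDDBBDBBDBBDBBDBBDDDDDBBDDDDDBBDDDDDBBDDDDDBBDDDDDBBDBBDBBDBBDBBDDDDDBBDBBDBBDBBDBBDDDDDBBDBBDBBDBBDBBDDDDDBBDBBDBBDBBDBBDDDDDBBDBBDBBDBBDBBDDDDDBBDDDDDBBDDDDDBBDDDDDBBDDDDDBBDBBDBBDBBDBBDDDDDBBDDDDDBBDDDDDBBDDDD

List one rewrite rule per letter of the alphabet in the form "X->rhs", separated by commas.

A->CA, B->DD, C->BBB, D->DBB

  step 4 ⇒ step 5: DBBDDDDDBBDBBDBBDBBDBBDDDDDBBDBBDBBDBBDBBDBBDBBDBBDBBDBBDDDDDDBBBCADBBDDDDDBBDBBDBBDBBDBBDDDDDBBDDDDDBBDDDDDBBDDDDDBBDDDDDBBDBBDBBDBBDBBDDDDDBBDBBDBBDBB ⇒ DBB·DD·DD·DBB·DBB·DBB·DBB·DBB·DD·DD·DBB·DD·DD·DBB·DD·DD·DBB·DD·DD·DBB·DD·DD·DBB·DBB·DBB·DBB·DBB·DD·DD·DBB·DD·DD·DBB·DD·DD·DBB·DD·DD·DBB·DD·DD·DBB·DD·DD·DBB·DD·DD·DBB·DD·DD·DBB·DD·DD·DBB·DD·DD·DBB·DBB·DBB·DBB·DBB·DBB·DD·DD·DD·BBB·CA·DBB·DD·DD·DBB·DBB·DBB·DBB·DBB·DD·DD·DBB·DD·DD·DBB·DD·DD·DBB·DD·DD·DBB·DD·DD·DBB·DBB·DBB·DBB·DBB·DD·DD·DBB·DBB·DBB·DBB·DBB·DD·DD·DBB·DBB·DBB·DBB·DBB·DD·DD·DBB·DBB·DBB·DBB·DBB·DD·DD·DBB·DBB·DBB·DBB·DBB·DD·DD·DBB·DD·DD·DBB·DD·DD·DBB·DD·DD·DBB·DD·DD·DBB·DBB·DBB·DBB·DBB·DD·DD·DBB·DD·DD·DBB·DD·DD·DBB·DD·DD
    A ↦ CA
    B ↦ DD
    C ↦ BBB
    D ↦ DBB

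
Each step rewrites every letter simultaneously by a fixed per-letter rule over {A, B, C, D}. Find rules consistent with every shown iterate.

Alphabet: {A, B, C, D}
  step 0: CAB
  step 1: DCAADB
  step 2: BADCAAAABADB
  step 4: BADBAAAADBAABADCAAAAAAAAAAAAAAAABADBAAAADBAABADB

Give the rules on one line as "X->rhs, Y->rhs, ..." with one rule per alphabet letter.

A->AA, B->DB, C->DC, D->BA

  step 1 ⇒ step 2: DCAADB ⇒ BA·DC·AA·AA·BA·DB
    A ↦ AA
    B ↦ DB
    C ↦ DC
    D ↦ BA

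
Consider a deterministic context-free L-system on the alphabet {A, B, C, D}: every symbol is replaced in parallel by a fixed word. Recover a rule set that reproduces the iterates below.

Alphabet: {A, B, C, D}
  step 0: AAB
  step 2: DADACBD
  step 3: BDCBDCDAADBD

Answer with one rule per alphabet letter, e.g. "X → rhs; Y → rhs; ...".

  step 2 ⇒ step 3: DADACBD ⇒ BD·C·BD·C·DA·AD·BD
    A ↦ C
    B ↦ AD
    C ↦ DA
    D ↦ BD

A->C, B->AD, C->DA, D->BD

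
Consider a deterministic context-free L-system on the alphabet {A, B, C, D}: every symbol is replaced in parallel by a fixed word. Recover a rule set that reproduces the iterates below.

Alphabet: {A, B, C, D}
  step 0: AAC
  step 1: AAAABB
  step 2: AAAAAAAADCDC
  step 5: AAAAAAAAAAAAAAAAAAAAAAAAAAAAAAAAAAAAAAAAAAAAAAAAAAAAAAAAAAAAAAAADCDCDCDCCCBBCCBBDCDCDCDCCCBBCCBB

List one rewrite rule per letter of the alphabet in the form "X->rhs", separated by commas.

A->AA, B->DC, C->BB, D->CC

  step 1 ⇒ step 2: AAAABB ⇒ AA·AA·AA·AA·DC·DC
    A ↦ AA
    B ↦ DC
  step 0 ⇒ step 1: AAC ⇒ AA·AA·BB
    C ↦ BB
    D ↦ CC  (constrained at step 2)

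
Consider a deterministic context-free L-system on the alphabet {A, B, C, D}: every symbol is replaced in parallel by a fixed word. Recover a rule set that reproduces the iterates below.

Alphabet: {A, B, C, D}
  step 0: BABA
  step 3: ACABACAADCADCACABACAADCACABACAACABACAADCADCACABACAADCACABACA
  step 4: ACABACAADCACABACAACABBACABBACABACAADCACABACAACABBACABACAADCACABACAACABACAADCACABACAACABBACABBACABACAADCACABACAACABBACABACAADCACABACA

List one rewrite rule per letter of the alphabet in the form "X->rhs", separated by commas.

A->ACA, B->ADC, C->B, D->B

  step 3 ⇒ step 4: ACABACAADCADCACABACAADCACABACAACABACAADCADCACABACAADCACABACA ⇒ ACA·B·ACA·ADC·ACA·B·ACA·ACA·B·B·ACA·B·B·ACA·B·ACA·ADC·ACA·B·ACA·ACA·B·B·ACA·B·ACA·ADC·ACA·B·ACA·ACA·B·ACA·ADC·ACA·B·ACA·ACA·B·B·ACA·B·B·ACA·B·ACA·ADC·ACA·B·ACA·ACA·B·B·ACA·B·ACA·ADC·ACA·B·ACA
    A ↦ ACA
    B ↦ ADC
    C ↦ B
    D ↦ B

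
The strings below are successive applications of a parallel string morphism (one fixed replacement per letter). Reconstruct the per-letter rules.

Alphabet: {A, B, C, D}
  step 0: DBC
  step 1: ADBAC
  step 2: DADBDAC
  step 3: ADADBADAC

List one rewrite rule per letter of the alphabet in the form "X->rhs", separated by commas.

A->D, B->DB, C->AC, D->A

  step 2 ⇒ step 3: DADBDAC ⇒ A·D·A·DB·A·D·AC
    A ↦ D
    B ↦ DB
    C ↦ AC
    D ↦ A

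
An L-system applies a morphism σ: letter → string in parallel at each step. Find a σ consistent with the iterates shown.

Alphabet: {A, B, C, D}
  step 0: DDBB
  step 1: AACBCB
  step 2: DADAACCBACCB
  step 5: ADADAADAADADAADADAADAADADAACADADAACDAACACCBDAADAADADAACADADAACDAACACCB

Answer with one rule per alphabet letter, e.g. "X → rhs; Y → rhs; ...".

A->DA, B->CB, C->AC, D->A

  step 1 ⇒ step 2: AACBCB ⇒ DA·DA·AC·CB·AC·CB
    A ↦ DA
    B ↦ CB
    C ↦ AC
  step 0 ⇒ step 1: DDBB ⇒ A·A·CB·CB
    D ↦ A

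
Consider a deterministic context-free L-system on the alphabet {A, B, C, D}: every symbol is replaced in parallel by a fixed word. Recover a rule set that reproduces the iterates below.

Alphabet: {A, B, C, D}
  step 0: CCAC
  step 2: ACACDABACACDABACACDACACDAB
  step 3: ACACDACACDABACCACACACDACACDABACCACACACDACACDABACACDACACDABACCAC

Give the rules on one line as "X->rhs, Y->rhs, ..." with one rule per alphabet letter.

  step 2 ⇒ step 3: ACACDABACACDABACACDACACDAB ⇒ AC·ACD·AC·ACD·AB·AC·CAC·AC·ACD·AC·ACD·AB·AC·CAC·AC·ACD·AC·ACD·AB·AC·ACD·AC·ACD·AB·AC·CAC
    A ↦ AC
    B ↦ CAC
    C ↦ ACD
    D ↦ AB

A->AC, B->CAC, C->ACD, D->AB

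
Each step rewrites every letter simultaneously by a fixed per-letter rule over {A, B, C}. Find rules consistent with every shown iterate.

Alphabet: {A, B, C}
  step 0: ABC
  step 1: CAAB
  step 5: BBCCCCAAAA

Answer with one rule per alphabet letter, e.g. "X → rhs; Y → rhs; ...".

  step 0 ⇒ step 1: ABC ⇒ C·AA·B
    A ↦ C
    B ↦ AA
    C ↦ B

A->C, B->AA, C->B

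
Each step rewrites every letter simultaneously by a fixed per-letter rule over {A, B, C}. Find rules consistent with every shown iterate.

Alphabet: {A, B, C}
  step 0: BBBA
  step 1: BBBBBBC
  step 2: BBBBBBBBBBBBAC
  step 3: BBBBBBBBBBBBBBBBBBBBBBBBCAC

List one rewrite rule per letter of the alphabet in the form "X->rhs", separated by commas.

  step 2 ⇒ step 3: BBBBBBBBBBBBAC ⇒ BB·BB·BB·BB·BB·BB·BB·BB·BB·BB·BB·BB·C·AC
    A ↦ C
    B ↦ BB
    C ↦ AC

A->C, B->BB, C->AC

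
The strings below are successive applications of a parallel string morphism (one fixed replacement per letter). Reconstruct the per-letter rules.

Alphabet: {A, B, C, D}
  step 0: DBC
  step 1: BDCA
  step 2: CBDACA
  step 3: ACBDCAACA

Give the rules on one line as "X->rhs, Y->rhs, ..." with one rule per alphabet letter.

A->CA, B->C, C->A, D->BD

  step 2 ⇒ step 3: CBDACA ⇒ A·C·BD·CA·A·CA
    A ↦ CA
    B ↦ C
    C ↦ A
    D ↦ BD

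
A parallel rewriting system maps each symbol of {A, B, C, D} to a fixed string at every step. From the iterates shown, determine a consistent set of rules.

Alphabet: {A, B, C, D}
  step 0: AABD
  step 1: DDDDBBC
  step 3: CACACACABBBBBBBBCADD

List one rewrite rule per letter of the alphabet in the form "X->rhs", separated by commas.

  step 0 ⇒ step 1: AABD ⇒ DD·DD·BB·C
    A ↦ DD
    B ↦ BB
    D ↦ C
    C ↦ CA  (constrained at step 1)

A->DD, B->BB, C->CA, D->C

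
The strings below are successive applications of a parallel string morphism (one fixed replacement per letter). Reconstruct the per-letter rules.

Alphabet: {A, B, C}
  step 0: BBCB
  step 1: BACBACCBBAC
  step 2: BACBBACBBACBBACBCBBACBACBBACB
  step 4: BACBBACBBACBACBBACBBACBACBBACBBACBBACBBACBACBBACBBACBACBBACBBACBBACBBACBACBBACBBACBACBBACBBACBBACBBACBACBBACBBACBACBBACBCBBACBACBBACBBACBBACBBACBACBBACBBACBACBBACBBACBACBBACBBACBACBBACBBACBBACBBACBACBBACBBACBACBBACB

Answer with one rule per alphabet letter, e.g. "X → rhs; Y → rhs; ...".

  step 1 ⇒ step 2: BACBACCBBAC ⇒ BAC·BBA·CB·BAC·BBA·CB·CB·BAC·BAC·BBA·CB
    A ↦ BBA
    B ↦ BAC
    C ↦ CB

A->BBA, B->BAC, C->CB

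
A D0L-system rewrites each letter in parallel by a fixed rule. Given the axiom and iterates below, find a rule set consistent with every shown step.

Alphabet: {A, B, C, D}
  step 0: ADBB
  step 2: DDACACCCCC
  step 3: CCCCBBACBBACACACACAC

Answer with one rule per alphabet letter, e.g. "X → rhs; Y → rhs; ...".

A->BB, B->D, C->AC, D->CC

  step 2 ⇒ step 3: DDACACCCCC ⇒ CC·CC·BB·AC·BB·AC·AC·AC·AC·AC
    A ↦ BB
    C ↦ AC
    D ↦ CC
    B ↦ D  (constrained at step 0)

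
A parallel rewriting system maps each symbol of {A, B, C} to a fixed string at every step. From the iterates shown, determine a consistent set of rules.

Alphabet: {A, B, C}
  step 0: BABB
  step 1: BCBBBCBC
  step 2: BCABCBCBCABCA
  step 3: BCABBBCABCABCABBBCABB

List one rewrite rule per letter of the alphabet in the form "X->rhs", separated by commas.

A->BB, B->BC, C->A

  step 2 ⇒ step 3: BCABCBCBCABCA ⇒ BC·A·BB·BC·A·BC·A·BC·A·BB·BC·A·BB
    A ↦ BB
    B ↦ BC
    C ↦ A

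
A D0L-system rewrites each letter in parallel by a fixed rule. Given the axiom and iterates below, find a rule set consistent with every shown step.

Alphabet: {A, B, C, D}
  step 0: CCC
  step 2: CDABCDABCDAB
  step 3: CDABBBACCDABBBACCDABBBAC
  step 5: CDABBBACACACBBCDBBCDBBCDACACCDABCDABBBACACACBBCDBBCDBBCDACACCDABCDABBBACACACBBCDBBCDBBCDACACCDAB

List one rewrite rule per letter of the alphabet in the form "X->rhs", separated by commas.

A->BB, B->AC, C->CD, D->AB

  step 2 ⇒ step 3: CDABCDABCDAB ⇒ CD·AB·BB·AC·CD·AB·BB·AC·CD·AB·BB·AC
    A ↦ BB
    B ↦ AC
    C ↦ CD
    D ↦ AB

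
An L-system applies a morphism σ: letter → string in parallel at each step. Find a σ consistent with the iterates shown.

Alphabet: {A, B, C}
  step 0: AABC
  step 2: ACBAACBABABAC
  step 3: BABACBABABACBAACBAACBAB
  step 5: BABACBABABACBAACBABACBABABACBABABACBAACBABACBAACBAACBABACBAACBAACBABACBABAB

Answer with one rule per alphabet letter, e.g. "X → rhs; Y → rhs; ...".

  step 2 ⇒ step 3: ACBAACBABABAC ⇒ BA·B·AC·BA·BA·B·AC·BA·AC·BA·AC·BA·B
    A ↦ BA
    B ↦ AC
    C ↦ B

A->BA, B->AC, C->B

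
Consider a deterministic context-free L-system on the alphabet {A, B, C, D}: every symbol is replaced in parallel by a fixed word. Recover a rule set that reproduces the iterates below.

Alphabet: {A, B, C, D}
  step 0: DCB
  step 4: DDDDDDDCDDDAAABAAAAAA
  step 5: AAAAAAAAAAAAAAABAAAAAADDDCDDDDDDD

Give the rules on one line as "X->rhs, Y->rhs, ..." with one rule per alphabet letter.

  step 4 ⇒ step 5: DDDDDDDCDDDAAABAAAAAA ⇒ AA·AA·AA·AA·AA·AA·AA·AB·AA·AA·AA·D·D·D·CD·D·D·D·D·D·D
    A ↦ D
    B ↦ CD
    C ↦ AB
    D ↦ AA

A->D, B->CD, C->AB, D->AA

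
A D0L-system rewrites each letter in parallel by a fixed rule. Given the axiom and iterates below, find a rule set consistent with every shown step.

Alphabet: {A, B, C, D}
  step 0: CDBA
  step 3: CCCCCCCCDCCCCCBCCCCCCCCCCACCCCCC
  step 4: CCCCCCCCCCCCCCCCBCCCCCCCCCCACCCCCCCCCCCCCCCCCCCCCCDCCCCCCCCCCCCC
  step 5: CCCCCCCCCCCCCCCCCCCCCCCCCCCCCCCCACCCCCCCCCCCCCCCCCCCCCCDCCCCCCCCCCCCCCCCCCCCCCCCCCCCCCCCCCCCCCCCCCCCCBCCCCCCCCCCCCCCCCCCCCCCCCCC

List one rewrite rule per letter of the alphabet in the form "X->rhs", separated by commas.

  step 4 ⇒ step 5: CCCCCCCCCCCCCCCCBCCCCCCCCCCACCCCCCCCCCCCCCCCCCCCCCDCCCCCCCCCCCCC ⇒ CC·CC·CC·CC·CC·CC·CC·CC·CC·CC·CC·CC·CC·CC·CC·CC·ACC·CC·CC·CC·CC·CC·CC·CC·CC·CC·CC·DC·CC·CC·CC·CC·CC·CC·CC·CC·CC·CC·CC·CC·CC·CC·CC·CC·CC·CC·CC·CC·CC·CC·B·CC·CC·CC·CC·CC·CC·CC·CC·CC·CC·CC·CC·CC
    A ↦ DC
    B ↦ ACC
    C ↦ CC
    D ↦ B

A->DC, B->ACC, C->CC, D->B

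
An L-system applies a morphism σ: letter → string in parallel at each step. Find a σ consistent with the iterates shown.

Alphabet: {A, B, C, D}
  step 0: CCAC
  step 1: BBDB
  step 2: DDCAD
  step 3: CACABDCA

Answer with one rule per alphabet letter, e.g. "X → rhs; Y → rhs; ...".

A->D, B->D, C->B, D->CA

  step 2 ⇒ step 3: DDCAD ⇒ CA·CA·B·D·CA
    A ↦ D
    C ↦ B
    D ↦ CA
  step 1 ⇒ step 2: BBDB ⇒ D·D·CA·D
    B ↦ D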